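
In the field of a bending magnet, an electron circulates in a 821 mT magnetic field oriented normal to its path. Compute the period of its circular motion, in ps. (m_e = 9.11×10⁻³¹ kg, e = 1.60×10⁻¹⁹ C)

T ≈ 43.6 ps

The cyclotron period is independent of speed: T = 2πm/(qB).
T = 2π(9.11×10^-31) / [(1×1.60×10^-19)(0.821)] = 4.36×10^-11 s.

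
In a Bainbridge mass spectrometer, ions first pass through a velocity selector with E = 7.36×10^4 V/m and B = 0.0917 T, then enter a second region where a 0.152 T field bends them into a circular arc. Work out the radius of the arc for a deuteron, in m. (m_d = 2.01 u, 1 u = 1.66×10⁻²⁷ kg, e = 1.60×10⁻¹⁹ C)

r ≈ 0.110 m

The selector passes v = E/B = 7.36×10^4/0.0917 = 8.03×10^5 m/s.
In the deflection region, r = mv/(qB₂) = (3.34×10^-27)(8.03×10^5) / [(1×1.60×10^-19)(0.152)] = 0.110 m.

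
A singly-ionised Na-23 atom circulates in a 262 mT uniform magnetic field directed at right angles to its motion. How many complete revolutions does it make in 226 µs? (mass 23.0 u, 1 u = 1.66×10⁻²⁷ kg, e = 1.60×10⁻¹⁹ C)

N = 39

T = 2πm/(qB) = 2π(3.818×10^-26) / [(1×1.60×10^-19)(0.262)] = 5.7226×10^-6 s.
N = t/T = 2.26×10^-4 / 5.7226×10^-6 ≈ 39.49, so 39 complete revolutions.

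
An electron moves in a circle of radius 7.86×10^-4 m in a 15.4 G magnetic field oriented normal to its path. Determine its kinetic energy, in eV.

v = qBr/m = (1×1.60×10^-19)(1.54×10^-3)(7.86×10^-4) / (9.11×10^-31) = 2.13×10^5 m/s.
K = ½mv² = 0.5·(9.11×10^-31)·(2.13×10^5)² = 2.06×10^-20 J = 0.129 eV.

K ≈ 0.129 eV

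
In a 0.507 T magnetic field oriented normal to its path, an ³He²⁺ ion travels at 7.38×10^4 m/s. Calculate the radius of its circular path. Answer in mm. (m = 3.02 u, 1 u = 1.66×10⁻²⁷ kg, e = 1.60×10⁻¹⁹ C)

r ≈ 2.28 mm

The magnetic force provides the centripetal force: qvB = mv²/r, so r = mv/(qB).
r = (5.01×10^-27 kg)(7.38×10^4 m/s) / [(2×1.60×10^-19 C)(0.507 T)] = 2.28×10^-3 m.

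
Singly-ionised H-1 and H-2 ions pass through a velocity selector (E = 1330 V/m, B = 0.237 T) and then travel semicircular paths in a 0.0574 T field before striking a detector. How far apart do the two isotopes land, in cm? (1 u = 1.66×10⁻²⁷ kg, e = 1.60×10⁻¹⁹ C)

Both emerge at v = E/B₁ = 5610 m/s.
r = mv/(qB₂), so r₁ = 1.01×10^-3 m and r₂ = 2.03×10^-3 m, giving Δr = 1.01×10^-3 m.
After a semicircle each ion lands a diameter 2r from the entry slit, so the separation is 2Δr = 2.03×10^-3 m.

Δd ≈ 0.203 cm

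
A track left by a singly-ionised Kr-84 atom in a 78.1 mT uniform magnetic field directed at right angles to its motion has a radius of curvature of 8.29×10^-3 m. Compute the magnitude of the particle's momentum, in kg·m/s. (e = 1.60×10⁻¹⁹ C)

Since qvB = mv²/r, the momentum p = mv = qBr.
p = (1×1.60×10^-19)(0.0781)(8.29×10^-3) = 1.04×10^-22 kg·m/s.

p ≈ 1.04×10^-22 kg·m/s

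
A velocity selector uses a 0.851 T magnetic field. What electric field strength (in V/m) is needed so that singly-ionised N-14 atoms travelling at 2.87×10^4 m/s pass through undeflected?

E ≈ 2.44×10^4 V/m

qE = qvB ⇒ E = vB = (2.87×10^4)(0.851) = 2.44×10^4 V/m.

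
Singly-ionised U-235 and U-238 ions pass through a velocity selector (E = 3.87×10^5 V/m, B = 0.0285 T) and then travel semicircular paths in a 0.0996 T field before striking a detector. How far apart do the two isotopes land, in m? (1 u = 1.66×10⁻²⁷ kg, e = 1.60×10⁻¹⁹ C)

Δd ≈ 8.49 m

Both emerge at v = E/B₁ = 1.36×10^7 m/s.
r = mv/(qB₂), so r₁ = 332.40 m and r₂ = 336.64 m, giving Δr = 4.24 m.
After a semicircle each ion lands a diameter 2r from the entry slit, so the separation is 2Δr = 8.49 m.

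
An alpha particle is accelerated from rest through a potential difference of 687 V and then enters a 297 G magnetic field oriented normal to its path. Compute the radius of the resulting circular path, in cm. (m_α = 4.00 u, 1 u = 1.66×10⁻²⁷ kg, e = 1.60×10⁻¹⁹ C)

r ≈ 18.0 cm

The kinetic energy gained is K = qV = (2×1.60×10^-19)(687) = 2.20×10^-16 J.
v = √(2K/m) = 2.57×10^5 m/s.
r = mv/(qB) = (6.64×10^-27)(2.57×10^5) / [(2×1.60×10^-19)(0.0297)] = 0.180 m.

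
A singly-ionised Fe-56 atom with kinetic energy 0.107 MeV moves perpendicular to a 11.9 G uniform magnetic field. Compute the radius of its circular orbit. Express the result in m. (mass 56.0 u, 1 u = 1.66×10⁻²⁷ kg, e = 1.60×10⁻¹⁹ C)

r ≈ 296 m

Convert the energy: K = 0.107 MeV = 1.71×10^-14 J.
v = √(2K/m) = √(2·1.71×10^-14/9.30×10^-26) = 6.07×10^5 m/s.
r = mv/(qB) = (9.30×10^-26)(6.07×10^5) / [(1×1.60×10^-19)(1.19×10^-3)] = 296 m.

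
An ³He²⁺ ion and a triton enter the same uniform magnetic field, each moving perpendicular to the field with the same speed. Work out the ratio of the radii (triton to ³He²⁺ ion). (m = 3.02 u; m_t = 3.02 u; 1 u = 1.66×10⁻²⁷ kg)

r = mv/(qB) ⇒ at equal v, r ∝ m/q.
r_{triton}/r_{³He²⁺ ion} = 2.00.

ratio ≈ 2.00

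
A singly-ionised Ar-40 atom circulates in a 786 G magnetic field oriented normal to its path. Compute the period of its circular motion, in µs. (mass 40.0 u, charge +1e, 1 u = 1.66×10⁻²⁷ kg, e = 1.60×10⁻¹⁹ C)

T ≈ 33.2 µs

The cyclotron period is independent of speed: T = 2πm/(qB).
T = 2π(6.64×10^-26) / [(1×1.60×10^-19)(0.0786)] = 3.32×10^-5 s.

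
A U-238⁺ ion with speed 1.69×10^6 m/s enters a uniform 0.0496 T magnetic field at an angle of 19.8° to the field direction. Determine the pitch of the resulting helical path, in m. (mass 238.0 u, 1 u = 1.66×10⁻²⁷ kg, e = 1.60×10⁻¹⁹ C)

The velocity component along B is v∥ = v cos19.8° = 1.59×10^6 m/s.
The cyclotron period T = 2πm/(qB) = 3.13×10^-4 s is set by m, q, B alone.
Pitch = v∥·T = (1.59×10^6)(3.13×10^-4) = 497 m.

pitch ≈ 497 m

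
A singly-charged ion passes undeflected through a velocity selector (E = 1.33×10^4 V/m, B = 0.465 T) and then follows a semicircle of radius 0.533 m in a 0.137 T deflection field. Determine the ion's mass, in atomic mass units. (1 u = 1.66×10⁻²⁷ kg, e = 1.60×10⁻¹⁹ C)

v = E/B₁ = 2.86×10^4 m/s.
From r = mv/(qB₂), m = qB₂r/v = (1×1.60×10^-19)(0.137)(0.533) / (2.86×10^4) = 4.08×10^-25 kg.
In atomic mass units: m = 4.08×10^-25 / 1.66×10^-27 = 246 u.

m ≈ 246 u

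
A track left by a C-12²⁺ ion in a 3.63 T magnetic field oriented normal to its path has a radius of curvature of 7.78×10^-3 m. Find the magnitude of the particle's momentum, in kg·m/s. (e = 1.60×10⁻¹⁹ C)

Since qvB = mv²/r, the momentum p = mv = qBr.
p = (2×1.60×10^-19)(3.63)(7.78×10^-3) = 9.04×10^-21 kg·m/s.

p ≈ 9.04×10^-21 kg·m/s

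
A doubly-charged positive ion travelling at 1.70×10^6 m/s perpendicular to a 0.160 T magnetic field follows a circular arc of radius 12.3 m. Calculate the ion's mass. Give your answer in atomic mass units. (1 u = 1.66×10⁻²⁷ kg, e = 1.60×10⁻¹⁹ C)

m ≈ 223 u

qvB = mv²/r ⇒ m = qBr/v.
m = (2×1.60×10^-19)(0.160)(12.3) / (1.70×10^6) = 3.70×10^-25 kg = 223 u.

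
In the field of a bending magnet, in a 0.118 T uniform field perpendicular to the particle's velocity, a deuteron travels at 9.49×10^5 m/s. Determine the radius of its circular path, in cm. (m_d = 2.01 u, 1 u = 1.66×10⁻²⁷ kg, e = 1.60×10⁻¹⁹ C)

The magnetic force provides the centripetal force: qvB = mv²/r, so r = mv/(qB).
r = (3.34×10^-27 kg)(9.49×10^5 m/s) / [(1×1.60×10^-19 C)(0.118 T)] = 0.168 m.

r ≈ 16.8 cm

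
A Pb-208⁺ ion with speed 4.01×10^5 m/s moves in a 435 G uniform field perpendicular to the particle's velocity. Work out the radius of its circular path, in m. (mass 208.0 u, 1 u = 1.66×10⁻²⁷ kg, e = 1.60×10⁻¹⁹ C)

r ≈ 19.9 m

The magnetic force provides the centripetal force: qvB = mv²/r, so r = mv/(qB).
r = (3.45×10^-25 kg)(4.01×10^5 m/s) / [(1×1.60×10^-19 C)(0.0435 T)] = 19.9 m.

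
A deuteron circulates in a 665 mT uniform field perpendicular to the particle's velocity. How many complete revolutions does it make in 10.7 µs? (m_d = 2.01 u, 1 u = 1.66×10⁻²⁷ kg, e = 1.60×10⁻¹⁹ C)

N = 54

T = 2πm/(qB) = 2π(3.3366×10^-27) / [(1×1.60×10^-19)(0.665)] = 1.9703×10^-7 s.
N = t/T = 1.07×10^-5 / 1.9703×10^-7 ≈ 54.31, so 54 complete revolutions.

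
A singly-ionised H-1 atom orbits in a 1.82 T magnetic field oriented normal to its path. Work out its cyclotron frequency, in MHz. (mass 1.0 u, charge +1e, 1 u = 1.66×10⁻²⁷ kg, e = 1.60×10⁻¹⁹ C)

f = qB/(2πm) = (1×1.60×10^-19)(1.82) / [2π(1.66×10^-27)] = 2.79×10^7 Hz.

f ≈ 27.9 MHz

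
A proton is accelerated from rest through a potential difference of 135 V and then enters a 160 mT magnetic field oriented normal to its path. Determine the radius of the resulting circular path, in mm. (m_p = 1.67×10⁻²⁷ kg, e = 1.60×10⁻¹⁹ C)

r ≈ 10.5 mm

The kinetic energy gained is K = qV = (1×1.60×10^-19)(135) = 2.16×10^-17 J.
v = √(2K/m) = 1.61×10^5 m/s.
r = mv/(qB) = (1.67×10^-27)(1.61×10^5) / [(1×1.60×10^-19)(0.160)] = 0.0105 m.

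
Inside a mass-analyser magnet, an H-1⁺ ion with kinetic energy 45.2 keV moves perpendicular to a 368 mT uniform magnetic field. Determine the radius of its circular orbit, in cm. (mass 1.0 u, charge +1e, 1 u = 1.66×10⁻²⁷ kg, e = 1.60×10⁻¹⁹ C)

r ≈ 8.32 cm

Convert the energy: K = 45.2 keV = 7.23×10^-15 J.
v = √(2K/m) = √(2·7.23×10^-15/1.66×10^-27) = 2.95×10^6 m/s.
r = mv/(qB) = (1.66×10^-27)(2.95×10^6) / [(1×1.60×10^-19)(0.368)] = 0.0832 m.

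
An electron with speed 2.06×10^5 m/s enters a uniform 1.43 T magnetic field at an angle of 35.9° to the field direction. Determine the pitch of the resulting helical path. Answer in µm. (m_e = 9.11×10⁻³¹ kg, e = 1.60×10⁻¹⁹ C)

The velocity component along B is v∥ = v cos35.9° = 1.67×10^5 m/s.
The cyclotron period T = 2πm/(qB) = 2.50×10^-11 s is set by m, q, B alone.
Pitch = v∥·T = (1.67×10^5)(2.50×10^-11) = 4.17×10^-6 m.

pitch ≈ 4.17 µm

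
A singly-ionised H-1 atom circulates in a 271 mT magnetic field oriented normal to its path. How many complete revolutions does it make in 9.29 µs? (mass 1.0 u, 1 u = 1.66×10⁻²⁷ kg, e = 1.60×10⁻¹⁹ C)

N = 38

T = 2πm/(qB) = 2π(1.66×10^-27) / [(1×1.60×10^-19)(0.271)] = 2.4055×10^-7 s.
N = t/T = 9.29×10^-6 / 2.4055×10^-7 ≈ 38.62, so 38 complete revolutions.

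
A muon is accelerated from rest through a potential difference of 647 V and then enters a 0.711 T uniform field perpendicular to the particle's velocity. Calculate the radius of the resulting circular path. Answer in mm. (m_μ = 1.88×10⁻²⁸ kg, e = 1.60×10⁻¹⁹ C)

r ≈ 1.73 mm

The kinetic energy gained is K = qV = (1×1.60×10^-19)(647) = 1.04×10^-16 J.
v = √(2K/m) = 1.05×10^6 m/s.
r = mv/(qB) = (1.88×10^-28)(1.05×10^6) / [(1×1.60×10^-19)(0.711)] = 1.73×10^-3 m.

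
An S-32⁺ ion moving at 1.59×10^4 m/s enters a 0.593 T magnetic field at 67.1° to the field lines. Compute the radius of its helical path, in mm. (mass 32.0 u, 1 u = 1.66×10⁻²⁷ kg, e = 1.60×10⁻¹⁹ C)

Only the perpendicular component v⊥ = v sin67.1° = 1.46×10^4 m/s is bent by the field.
r = m v⊥ /(qB) = (5.31×10^-26)(1.46×10^4) / [(1×1.60×10^-19)(0.593)] = 8.20×10^-3 m.

r ≈ 8.20 mm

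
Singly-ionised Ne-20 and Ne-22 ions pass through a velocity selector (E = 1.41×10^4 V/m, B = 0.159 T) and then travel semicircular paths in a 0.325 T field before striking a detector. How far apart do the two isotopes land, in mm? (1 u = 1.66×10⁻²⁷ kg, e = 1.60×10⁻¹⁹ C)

Both emerge at v = E/B₁ = 8.87×10^4 m/s.
r = mv/(qB₂), so r₁ = 0.05662 m and r₂ = 0.06228 m, giving Δr = 5.66×10^-3 m.
After a semicircle each ion lands a diameter 2r from the entry slit, so the separation is 2Δr = 0.0113 m.

Δd ≈ 11.3 mm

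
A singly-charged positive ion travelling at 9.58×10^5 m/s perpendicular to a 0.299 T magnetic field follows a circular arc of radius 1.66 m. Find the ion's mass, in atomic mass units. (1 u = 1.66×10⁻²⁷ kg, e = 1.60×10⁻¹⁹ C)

m ≈ 49.9 u

qvB = mv²/r ⇒ m = qBr/v.
m = (1×1.60×10^-19)(0.299)(1.66) / (9.58×10^5) = 8.29×10^-26 kg = 49.9 u.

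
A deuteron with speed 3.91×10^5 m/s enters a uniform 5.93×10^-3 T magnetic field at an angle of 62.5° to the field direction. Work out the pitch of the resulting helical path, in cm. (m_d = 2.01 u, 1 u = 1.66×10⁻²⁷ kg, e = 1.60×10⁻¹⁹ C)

The velocity component along B is v∥ = v cos62.5° = 1.81×10^5 m/s.
The cyclotron period T = 2πm/(qB) = 2.21×10^-5 s is set by m, q, B alone.
Pitch = v∥·T = (1.81×10^5)(2.21×10^-5) = 3.99 m.

pitch ≈ 399 cm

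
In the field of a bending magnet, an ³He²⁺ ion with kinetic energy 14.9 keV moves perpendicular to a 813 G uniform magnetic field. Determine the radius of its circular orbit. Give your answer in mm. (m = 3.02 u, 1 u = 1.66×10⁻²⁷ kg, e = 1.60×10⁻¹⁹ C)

Convert the energy: K = 14.9 keV = 2.38×10^-15 J.
v = √(2K/m) = √(2·2.38×10^-15/5.01×10^-27) = 9.75×10^5 m/s.
r = mv/(qB) = (5.01×10^-27)(9.75×10^5) / [(2×1.60×10^-19)(0.0813)] = 0.188 m.

r ≈ 188 mm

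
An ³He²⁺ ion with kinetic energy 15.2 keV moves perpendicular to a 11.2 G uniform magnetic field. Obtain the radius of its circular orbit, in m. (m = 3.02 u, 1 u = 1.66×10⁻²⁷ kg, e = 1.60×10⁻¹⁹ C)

r ≈ 13.8 m

Convert the energy: K = 15.2 keV = 2.43×10^-15 J.
v = √(2K/m) = √(2·2.43×10^-15/5.01×10^-27) = 9.85×10^5 m/s.
r = mv/(qB) = (5.01×10^-27)(9.85×10^5) / [(2×1.60×10^-19)(1.12×10^-3)] = 13.8 m.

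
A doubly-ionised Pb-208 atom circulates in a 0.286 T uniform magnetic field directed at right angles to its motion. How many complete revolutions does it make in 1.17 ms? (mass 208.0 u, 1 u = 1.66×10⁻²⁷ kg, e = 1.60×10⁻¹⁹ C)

T = 2πm/(qB) = 2π(3.4528×10^-25) / [(2×1.60×10^-19)(0.286)] = 2.3705×10^-5 s.
N = t/T = 1.17×10^-3 / 2.3705×10^-5 ≈ 49.36, so 49 complete revolutions.

N = 49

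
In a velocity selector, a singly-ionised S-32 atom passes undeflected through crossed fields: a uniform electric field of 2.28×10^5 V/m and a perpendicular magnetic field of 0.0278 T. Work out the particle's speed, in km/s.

For zero net force, qE = qvB, so v = E/B.
v = (2.28×10^5) / (0.0278) = 8.20×10^6 m/s.

v ≈ 8200 km/s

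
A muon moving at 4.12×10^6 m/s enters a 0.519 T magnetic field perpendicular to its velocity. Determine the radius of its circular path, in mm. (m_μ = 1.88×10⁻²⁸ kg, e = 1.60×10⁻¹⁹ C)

The magnetic force provides the centripetal force: qvB = mv²/r, so r = mv/(qB).
r = (1.88×10^-28 kg)(4.12×10^6 m/s) / [(1×1.60×10^-19 C)(0.519 T)] = 9.33×10^-3 m.

r ≈ 9.33 mm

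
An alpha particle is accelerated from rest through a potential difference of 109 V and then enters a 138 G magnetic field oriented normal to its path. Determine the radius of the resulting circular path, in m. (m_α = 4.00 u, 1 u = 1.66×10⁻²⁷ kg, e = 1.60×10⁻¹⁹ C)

r ≈ 0.154 m

The kinetic energy gained is K = qV = (2×1.60×10^-19)(109) = 3.49×10^-17 J.
v = √(2K/m) = 1.02×10^5 m/s.
r = mv/(qB) = (6.64×10^-27)(1.02×10^5) / [(2×1.60×10^-19)(0.0138)] = 0.154 m.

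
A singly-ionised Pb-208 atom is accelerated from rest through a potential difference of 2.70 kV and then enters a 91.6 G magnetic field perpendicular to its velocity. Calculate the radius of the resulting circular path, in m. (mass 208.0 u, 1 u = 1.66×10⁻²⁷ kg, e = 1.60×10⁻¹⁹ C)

The kinetic energy gained is K = qV = (1×1.60×10^-19)(2700) = 4.32×10^-16 J.
v = √(2K/m) = 5.00×10^4 m/s.
r = mv/(qB) = (3.45×10^-25)(5.00×10^4) / [(1×1.60×10^-19)(9.16×10^-3)] = 11.8 m.

r ≈ 11.8 m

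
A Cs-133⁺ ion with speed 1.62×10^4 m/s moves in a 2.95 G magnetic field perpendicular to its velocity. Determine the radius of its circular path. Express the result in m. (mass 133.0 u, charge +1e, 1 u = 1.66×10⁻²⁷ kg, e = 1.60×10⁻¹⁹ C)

r ≈ 75.8 m

The magnetic force provides the centripetal force: qvB = mv²/r, so r = mv/(qB).
r = (2.21×10^-25 kg)(1.62×10^4 m/s) / [(1×1.60×10^-19 C)(2.95×10^-4 T)] = 75.8 m.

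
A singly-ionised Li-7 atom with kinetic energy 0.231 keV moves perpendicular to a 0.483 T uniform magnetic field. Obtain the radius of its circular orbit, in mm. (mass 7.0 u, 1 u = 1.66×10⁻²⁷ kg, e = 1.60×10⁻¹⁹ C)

r ≈ 12.0 mm

Convert the energy: K = 0.231 keV = 3.70×10^-17 J.
v = √(2K/m) = √(2·3.70×10^-17/1.16×10^-26) = 7.98×10^4 m/s.
r = mv/(qB) = (1.16×10^-26)(7.98×10^4) / [(1×1.60×10^-19)(0.483)] = 0.0120 m.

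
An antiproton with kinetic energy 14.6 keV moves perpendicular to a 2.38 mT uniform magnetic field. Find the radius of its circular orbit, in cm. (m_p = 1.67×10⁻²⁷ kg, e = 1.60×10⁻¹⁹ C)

Convert the energy: K = 14.6 keV = 2.34×10^-15 J.
v = √(2K/m) = √(2·2.34×10^-15/1.67×10^-27) = 1.67×10^6 m/s.
r = mv/(qB) = (1.67×10^-27)(1.67×10^6) / [(1×1.60×10^-19)(2.38×10^-3)] = 7.34 m.

r ≈ 734 cm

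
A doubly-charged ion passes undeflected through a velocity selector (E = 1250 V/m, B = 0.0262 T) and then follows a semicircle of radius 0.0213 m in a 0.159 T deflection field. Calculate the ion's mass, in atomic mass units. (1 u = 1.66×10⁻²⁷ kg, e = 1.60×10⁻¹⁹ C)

v = E/B₁ = 4.77×10^4 m/s.
From r = mv/(qB₂), m = qB₂r/v = (2×1.60×10^-19)(0.159)(0.0213) / (4.77×10^4) = 2.27×10^-26 kg.
In atomic mass units: m = 2.27×10^-26 / 1.66×10^-27 = 13.7 u.

m ≈ 13.7 u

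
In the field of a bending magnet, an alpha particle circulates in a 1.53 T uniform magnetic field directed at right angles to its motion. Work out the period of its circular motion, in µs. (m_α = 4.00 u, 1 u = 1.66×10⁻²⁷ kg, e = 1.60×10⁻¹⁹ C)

T ≈ 0.0852 µs

The cyclotron period is independent of speed: T = 2πm/(qB).
T = 2π(6.64×10^-27) / [(2×1.60×10^-19)(1.53)] = 8.52×10^-8 s.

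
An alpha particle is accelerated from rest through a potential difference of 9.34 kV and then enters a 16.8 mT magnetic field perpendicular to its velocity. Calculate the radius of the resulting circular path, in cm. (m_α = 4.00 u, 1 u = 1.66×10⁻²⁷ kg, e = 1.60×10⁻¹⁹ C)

The kinetic energy gained is K = qV = (2×1.60×10^-19)(9340) = 2.99×10^-15 J.
v = √(2K/m) = 9.49×10^5 m/s.
r = mv/(qB) = (6.64×10^-27)(9.49×10^5) / [(2×1.60×10^-19)(0.0168)] = 1.17 m.

r ≈ 117 cm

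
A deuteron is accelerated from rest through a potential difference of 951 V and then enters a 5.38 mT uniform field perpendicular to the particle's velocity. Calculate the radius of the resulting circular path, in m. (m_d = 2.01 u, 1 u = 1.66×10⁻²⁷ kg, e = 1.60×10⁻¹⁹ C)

The kinetic energy gained is K = qV = (1×1.60×10^-19)(951) = 1.52×10^-16 J.
v = √(2K/m) = 3.02×10^5 m/s.
r = mv/(qB) = (3.34×10^-27)(3.02×10^5) / [(1×1.60×10^-19)(5.38×10^-3)] = 1.17 m.

r ≈ 1.17 m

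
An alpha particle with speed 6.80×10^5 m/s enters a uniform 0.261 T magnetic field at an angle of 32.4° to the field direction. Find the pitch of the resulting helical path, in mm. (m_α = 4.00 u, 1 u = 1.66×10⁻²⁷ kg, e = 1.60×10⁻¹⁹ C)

pitch ≈ 287 mm

The velocity component along B is v∥ = v cos32.4° = 5.74×10^5 m/s.
The cyclotron period T = 2πm/(qB) = 5.00×10^-7 s is set by m, q, B alone.
Pitch = v∥·T = (5.74×10^5)(5.00×10^-7) = 0.287 m.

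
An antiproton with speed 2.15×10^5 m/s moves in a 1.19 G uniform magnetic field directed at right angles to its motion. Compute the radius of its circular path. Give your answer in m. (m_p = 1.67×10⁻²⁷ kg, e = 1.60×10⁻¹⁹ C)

The magnetic force provides the centripetal force: qvB = mv²/r, so r = mv/(qB).
r = (1.67×10^-27 kg)(2.15×10^5 m/s) / [(1×1.60×10^-19 C)(1.19×10^-4 T)] = 18.9 m.

r ≈ 18.9 m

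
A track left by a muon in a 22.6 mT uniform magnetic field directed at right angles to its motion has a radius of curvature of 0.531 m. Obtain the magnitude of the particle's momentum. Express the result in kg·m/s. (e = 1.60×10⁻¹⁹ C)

p ≈ 1.92×10^-21 kg·m/s

Since qvB = mv²/r, the momentum p = mv = qBr.
p = (1×1.60×10^-19)(0.0226)(0.531) = 1.92×10^-21 kg·m/s.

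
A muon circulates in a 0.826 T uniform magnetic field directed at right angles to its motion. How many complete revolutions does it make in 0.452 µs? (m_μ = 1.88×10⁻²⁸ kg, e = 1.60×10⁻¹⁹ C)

T = 2πm/(qB) = 2π(1.88×10^-28) / [(1×1.60×10^-19)(0.826)] = 8.9379×10^-9 s.
N = t/T = 4.52×10^-7 / 8.9379×10^-9 ≈ 50.57, so 50 complete revolutions.

N = 50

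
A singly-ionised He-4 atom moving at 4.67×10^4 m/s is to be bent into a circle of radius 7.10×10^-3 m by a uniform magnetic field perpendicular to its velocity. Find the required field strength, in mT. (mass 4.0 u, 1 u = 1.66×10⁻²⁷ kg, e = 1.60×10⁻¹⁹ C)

qvB = mv²/r gives B = mv/(qr).
B = (6.64×10^-27)(4.67×10^4) / [(1×1.60×10^-19)(7.10×10^-3)] = 0.273 T.

B ≈ 273 mT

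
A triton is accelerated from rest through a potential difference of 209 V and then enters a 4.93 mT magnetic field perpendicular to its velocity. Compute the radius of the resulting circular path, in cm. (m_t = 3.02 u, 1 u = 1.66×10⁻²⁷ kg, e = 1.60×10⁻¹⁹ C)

r ≈ 73.4 cm

The kinetic energy gained is K = qV = (1×1.60×10^-19)(209) = 3.34×10^-17 J.
v = √(2K/m) = 1.16×10^5 m/s.
r = mv/(qB) = (5.01×10^-27)(1.16×10^5) / [(1×1.60×10^-19)(4.93×10^-3)] = 0.734 m.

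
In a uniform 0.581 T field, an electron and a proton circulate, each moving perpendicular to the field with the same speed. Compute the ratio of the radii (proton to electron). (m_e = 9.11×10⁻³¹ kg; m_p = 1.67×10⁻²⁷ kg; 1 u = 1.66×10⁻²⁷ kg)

ratio ≈ 1830

r = mv/(qB) ⇒ at equal v, r ∝ m/q.
r_{proton}/r_{electron} = 1830.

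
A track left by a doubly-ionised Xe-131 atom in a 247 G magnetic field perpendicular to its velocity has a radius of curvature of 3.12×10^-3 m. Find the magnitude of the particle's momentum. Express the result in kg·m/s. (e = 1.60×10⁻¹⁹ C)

Since qvB = mv²/r, the momentum p = mv = qBr.
p = (2×1.60×10^-19)(0.0247)(3.12×10^-3) = 2.47×10^-23 kg·m/s.

p ≈ 2.47×10^-23 kg·m/s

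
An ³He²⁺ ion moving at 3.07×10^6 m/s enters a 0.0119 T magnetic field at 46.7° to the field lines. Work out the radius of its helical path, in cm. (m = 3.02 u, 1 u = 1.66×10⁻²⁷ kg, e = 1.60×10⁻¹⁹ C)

r ≈ 294 cm

Only the perpendicular component v⊥ = v sin46.7° = 2.23×10^6 m/s is bent by the field.
r = m v⊥ /(qB) = (5.01×10^-27)(2.23×10^6) / [(2×1.60×10^-19)(0.0119)] = 2.94 m.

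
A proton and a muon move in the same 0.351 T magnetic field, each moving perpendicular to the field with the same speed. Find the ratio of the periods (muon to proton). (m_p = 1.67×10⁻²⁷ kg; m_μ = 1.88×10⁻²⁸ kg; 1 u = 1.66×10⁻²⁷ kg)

T = 2πm/(qB) is independent of speed, so T₂/T₁ = (m₂/q₂)/(m₁/q₁).
T_{muon}/T_{proton} = (1.88×10^-28/1e) / (1.67×10^-27/1e) = 0.113.

ratio ≈ 0.113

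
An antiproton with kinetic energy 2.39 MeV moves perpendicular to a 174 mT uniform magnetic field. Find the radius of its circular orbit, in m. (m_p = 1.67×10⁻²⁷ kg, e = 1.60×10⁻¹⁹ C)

Convert the energy: K = 2.39 MeV = 3.82×10^-13 J.
v = √(2K/m) = √(2·3.82×10^-13/1.67×10^-27) = 2.14×10^7 m/s.
r = mv/(qB) = (1.67×10^-27)(2.14×10^7) / [(1×1.60×10^-19)(0.174)] = 1.28 m.

r ≈ 1.28 m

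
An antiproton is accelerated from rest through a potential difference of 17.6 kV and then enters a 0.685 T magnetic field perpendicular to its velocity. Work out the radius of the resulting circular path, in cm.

The kinetic energy gained is K = qV = (1×1.60×10^-19)(1.76×10^4) = 2.82×10^-15 J.
v = √(2K/m) = 1.84×10^6 m/s.
r = mv/(qB) = (1.67×10^-27)(1.84×10^6) / [(1×1.60×10^-19)(0.685)] = 0.0280 m.

r ≈ 2.80 cm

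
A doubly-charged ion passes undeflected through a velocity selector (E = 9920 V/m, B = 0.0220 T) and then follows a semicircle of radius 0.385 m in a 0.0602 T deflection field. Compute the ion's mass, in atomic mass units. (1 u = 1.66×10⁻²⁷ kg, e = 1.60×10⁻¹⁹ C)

m ≈ 9.91 u

v = E/B₁ = 4.51×10^5 m/s.
From r = mv/(qB₂), m = qB₂r/v = (2×1.60×10^-19)(0.0602)(0.385) / (4.51×10^5) = 1.64×10^-26 kg.
In atomic mass units: m = 1.64×10^-26 / 1.66×10^-27 = 9.91 u.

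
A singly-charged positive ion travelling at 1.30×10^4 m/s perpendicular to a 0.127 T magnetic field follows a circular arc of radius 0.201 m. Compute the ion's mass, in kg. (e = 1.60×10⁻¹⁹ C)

m ≈ 3.14×10^-25 kg

qvB = mv²/r ⇒ m = qBr/v.
m = (1×1.60×10^-19)(0.127)(0.201) / (1.30×10^4) = 3.14×10^-25 kg.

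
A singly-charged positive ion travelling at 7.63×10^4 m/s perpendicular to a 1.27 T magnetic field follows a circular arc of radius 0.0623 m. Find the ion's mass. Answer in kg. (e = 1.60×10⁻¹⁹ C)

qvB = mv²/r ⇒ m = qBr/v.
m = (1×1.60×10^-19)(1.27)(0.0623) / (7.63×10^4) = 1.66×10^-25 kg.

m ≈ 1.66×10^-25 kg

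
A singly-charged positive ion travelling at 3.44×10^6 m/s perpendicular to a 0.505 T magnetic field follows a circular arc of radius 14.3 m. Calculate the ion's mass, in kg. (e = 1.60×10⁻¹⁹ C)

m ≈ 3.36×10^-25 kg

qvB = mv²/r ⇒ m = qBr/v.
m = (1×1.60×10^-19)(0.505)(14.3) / (3.44×10^6) = 3.36×10^-25 kg.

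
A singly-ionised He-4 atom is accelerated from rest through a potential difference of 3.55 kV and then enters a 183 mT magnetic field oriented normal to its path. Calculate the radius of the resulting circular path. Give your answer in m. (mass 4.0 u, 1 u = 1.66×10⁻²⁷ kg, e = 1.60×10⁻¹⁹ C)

The kinetic energy gained is K = qV = (1×1.60×10^-19)(3550) = 5.68×10^-16 J.
v = √(2K/m) = 4.14×10^5 m/s.
r = mv/(qB) = (6.64×10^-27)(4.14×10^5) / [(1×1.60×10^-19)(0.183)] = 0.0938 m.

r ≈ 0.0938 m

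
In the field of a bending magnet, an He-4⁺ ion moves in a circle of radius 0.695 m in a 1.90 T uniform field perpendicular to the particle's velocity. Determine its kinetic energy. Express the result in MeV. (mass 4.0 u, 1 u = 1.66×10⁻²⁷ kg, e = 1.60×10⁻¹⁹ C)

v = qBr/m = (1×1.60×10^-19)(1.90)(0.695) / (6.64×10^-27) = 3.18×10^7 m/s.
K = ½mv² = 0.5·(6.64×10^-27)·(3.18×10^7)² = 3.36×10^-12 J = 21.0 MeV.

K ≈ 21.0 MeV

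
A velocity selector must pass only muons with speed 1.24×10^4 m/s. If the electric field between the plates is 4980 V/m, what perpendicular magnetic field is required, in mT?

B ≈ 402 mT

qE = qvB ⇒ B = E/v = (4980) / (1.24×10^4) = 0.402 T.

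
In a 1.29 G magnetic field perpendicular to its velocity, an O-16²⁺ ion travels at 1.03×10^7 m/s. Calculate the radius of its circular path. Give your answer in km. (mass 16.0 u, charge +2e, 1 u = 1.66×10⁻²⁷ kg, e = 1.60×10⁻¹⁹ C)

The magnetic force provides the centripetal force: qvB = mv²/r, so r = mv/(qB).
r = (2.66×10^-26 kg)(1.03×10^7 m/s) / [(2×1.60×10^-19 C)(1.29×10^-4 T)] = 6630 m.

r ≈ 6.63 km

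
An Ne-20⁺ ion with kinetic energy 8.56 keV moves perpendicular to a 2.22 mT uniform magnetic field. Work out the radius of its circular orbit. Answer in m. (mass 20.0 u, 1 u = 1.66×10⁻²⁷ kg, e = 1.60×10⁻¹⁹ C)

r ≈ 26.8 m

Convert the energy: K = 8.56 keV = 1.37×10^-15 J.
v = √(2K/m) = √(2·1.37×10^-15/3.32×10^-26) = 2.87×10^5 m/s.
r = mv/(qB) = (3.32×10^-26)(2.87×10^5) / [(1×1.60×10^-19)(2.22×10^-3)] = 26.8 m.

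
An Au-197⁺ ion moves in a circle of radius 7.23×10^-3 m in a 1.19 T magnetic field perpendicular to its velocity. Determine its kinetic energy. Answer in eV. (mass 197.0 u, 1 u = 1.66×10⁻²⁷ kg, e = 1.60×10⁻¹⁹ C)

v = qBr/m = (1×1.60×10^-19)(1.19)(7.23×10^-3) / (3.27×10^-25) = 4210 m/s.
K = ½mv² = 0.5·(3.27×10^-25)·(4210)² = 2.90×10^-18 J = 18.1 eV.

K ≈ 18.1 eV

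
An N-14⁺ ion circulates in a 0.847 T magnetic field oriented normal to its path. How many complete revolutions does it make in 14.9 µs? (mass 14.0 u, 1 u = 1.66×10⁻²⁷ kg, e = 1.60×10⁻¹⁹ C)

N = 13

T = 2πm/(qB) = 2π(2.324×10^-26) / [(1×1.60×10^-19)(0.847)] = 1.0775×10^-6 s.
N = t/T = 1.49×10^-5 / 1.0775×10^-6 ≈ 13.83, so 13 complete revolutions.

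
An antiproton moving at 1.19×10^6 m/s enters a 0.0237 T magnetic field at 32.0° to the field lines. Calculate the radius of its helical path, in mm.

r ≈ 278 mm

Only the perpendicular component v⊥ = v sin32.0° = 6.31×10^5 m/s is bent by the field.
r = m v⊥ /(qB) = (1.67×10^-27)(6.31×10^5) / [(1×1.60×10^-19)(0.0237)] = 0.278 m.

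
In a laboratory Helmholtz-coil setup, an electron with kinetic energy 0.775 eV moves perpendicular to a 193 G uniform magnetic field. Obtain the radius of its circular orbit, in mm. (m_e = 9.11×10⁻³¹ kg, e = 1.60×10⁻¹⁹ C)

Convert the energy: K = 0.775 eV = 1.24×10^-19 J.
v = √(2K/m) = √(2·1.24×10^-19/9.11×10^-31) = 5.22×10^5 m/s.
r = mv/(qB) = (9.11×10^-31)(5.22×10^5) / [(1×1.60×10^-19)(0.0193)] = 1.54×10^-4 m.

r ≈ 0.154 mm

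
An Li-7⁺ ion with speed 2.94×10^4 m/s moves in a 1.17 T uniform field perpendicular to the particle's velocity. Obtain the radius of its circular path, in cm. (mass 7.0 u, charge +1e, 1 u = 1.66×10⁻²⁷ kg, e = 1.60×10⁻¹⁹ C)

r ≈ 0.182 cm

The magnetic force provides the centripetal force: qvB = mv²/r, so r = mv/(qB).
r = (1.16×10^-26 kg)(2.94×10^4 m/s) / [(1×1.60×10^-19 C)(1.17 T)] = 1.82×10^-3 m.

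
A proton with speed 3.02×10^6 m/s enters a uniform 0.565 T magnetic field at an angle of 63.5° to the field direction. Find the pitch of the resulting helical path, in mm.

The velocity component along B is v∥ = v cos63.5° = 1.35×10^6 m/s.
The cyclotron period T = 2πm/(qB) = 1.16×10^-7 s is set by m, q, B alone.
Pitch = v∥·T = (1.35×10^6)(1.16×10^-7) = 0.156 m.

pitch ≈ 156 mm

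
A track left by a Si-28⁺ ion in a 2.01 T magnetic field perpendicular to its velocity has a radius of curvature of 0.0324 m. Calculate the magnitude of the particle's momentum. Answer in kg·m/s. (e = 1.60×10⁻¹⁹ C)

Since qvB = mv²/r, the momentum p = mv = qBr.
p = (1×1.60×10^-19)(2.01)(0.0324) = 1.04×10^-20 kg·m/s.

p ≈ 1.04×10^-20 kg·m/s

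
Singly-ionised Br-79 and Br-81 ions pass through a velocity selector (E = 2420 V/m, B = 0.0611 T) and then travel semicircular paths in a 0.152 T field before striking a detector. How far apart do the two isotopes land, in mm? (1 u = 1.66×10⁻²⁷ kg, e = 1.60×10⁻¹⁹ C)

Both emerge at v = E/B₁ = 3.96×10^4 m/s.
r = mv/(qB₂), so r₁ = 0.21357 m and r₂ = 0.21898 m, giving Δr = 5.41×10^-3 m.
After a semicircle each ion lands a diameter 2r from the entry slit, so the separation is 2Δr = 0.0108 m.

Δd ≈ 10.8 mm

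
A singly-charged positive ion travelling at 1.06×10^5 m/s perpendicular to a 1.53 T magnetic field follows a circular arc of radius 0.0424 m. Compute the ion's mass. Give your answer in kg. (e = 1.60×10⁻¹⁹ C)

qvB = mv²/r ⇒ m = qBr/v.
m = (1×1.60×10^-19)(1.53)(0.0424) / (1.06×10^5) = 9.79×10^-26 kg.

m ≈ 9.79×10^-26 kg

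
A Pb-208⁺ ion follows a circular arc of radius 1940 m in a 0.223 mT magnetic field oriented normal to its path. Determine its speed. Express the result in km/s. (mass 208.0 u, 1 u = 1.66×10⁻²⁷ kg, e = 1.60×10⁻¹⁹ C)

From qvB = mv²/r, v = qBr/m.
v = (1×1.60×10^-19)(2.23×10^-4)(1940) / (3.45×10^-25) = 2.00×10^5 m/s.

v ≈ 200 km/s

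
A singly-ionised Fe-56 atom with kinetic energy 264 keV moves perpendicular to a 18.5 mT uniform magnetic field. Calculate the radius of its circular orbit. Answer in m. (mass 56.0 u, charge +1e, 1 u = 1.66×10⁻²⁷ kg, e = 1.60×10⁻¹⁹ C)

Convert the energy: K = 264 keV = 4.22×10^-14 J.
v = √(2K/m) = √(2·4.22×10^-14/9.30×10^-26) = 9.53×10^5 m/s.
r = mv/(qB) = (9.30×10^-26)(9.53×10^5) / [(1×1.60×10^-19)(0.0185)] = 29.9 m.

r ≈ 29.9 m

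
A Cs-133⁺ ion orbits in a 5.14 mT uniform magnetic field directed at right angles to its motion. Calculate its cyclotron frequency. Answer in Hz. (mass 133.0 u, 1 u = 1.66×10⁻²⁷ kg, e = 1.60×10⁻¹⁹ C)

f = qB/(2πm) = (1×1.60×10^-19)(5.14×10^-3) / [2π(2.21×10^-25)] = 593 Hz.

f ≈ 593 Hz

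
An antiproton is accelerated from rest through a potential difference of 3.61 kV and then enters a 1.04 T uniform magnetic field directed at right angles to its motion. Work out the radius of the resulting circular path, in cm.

The kinetic energy gained is K = qV = (1×1.60×10^-19)(3610) = 5.78×10^-16 J.
v = √(2K/m) = 8.32×10^5 m/s.
r = mv/(qB) = (1.67×10^-27)(8.32×10^5) / [(1×1.60×10^-19)(1.04)] = 8.35×10^-3 m.

r ≈ 0.835 cm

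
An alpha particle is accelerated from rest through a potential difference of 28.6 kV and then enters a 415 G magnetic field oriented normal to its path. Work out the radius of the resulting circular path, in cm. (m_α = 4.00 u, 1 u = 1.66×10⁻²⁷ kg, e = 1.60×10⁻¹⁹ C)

r ≈ 83.0 cm

The kinetic energy gained is K = qV = (2×1.60×10^-19)(2.86×10^4) = 9.15×10^-15 J.
v = √(2K/m) = 1.66×10^6 m/s.
r = mv/(qB) = (6.64×10^-27)(1.66×10^6) / [(2×1.60×10^-19)(0.0415)] = 0.830 m.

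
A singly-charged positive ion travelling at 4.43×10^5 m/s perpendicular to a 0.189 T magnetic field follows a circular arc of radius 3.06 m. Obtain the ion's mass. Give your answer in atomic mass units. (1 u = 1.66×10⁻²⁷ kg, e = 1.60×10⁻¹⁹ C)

m ≈ 126 u

qvB = mv²/r ⇒ m = qBr/v.
m = (1×1.60×10^-19)(0.189)(3.06) / (4.43×10^5) = 2.09×10^-25 kg = 126 u.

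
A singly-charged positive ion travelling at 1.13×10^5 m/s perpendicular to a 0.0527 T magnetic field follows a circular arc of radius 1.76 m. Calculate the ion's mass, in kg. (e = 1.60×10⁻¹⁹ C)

qvB = mv²/r ⇒ m = qBr/v.
m = (1×1.60×10^-19)(0.0527)(1.76) / (1.13×10^5) = 1.31×10^-25 kg.

m ≈ 1.31×10^-25 kg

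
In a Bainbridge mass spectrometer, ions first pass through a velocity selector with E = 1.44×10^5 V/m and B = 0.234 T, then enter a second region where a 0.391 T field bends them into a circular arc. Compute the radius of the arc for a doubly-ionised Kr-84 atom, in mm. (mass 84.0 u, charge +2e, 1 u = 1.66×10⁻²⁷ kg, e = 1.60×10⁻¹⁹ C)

r ≈ 686 mm

The selector passes v = E/B = 1.44×10^5/0.234 = 6.15×10^5 m/s.
In the deflection region, r = mv/(qB₂) = (1.39×10^-25)(6.15×10^5) / [(2×1.60×10^-19)(0.391)] = 0.686 m.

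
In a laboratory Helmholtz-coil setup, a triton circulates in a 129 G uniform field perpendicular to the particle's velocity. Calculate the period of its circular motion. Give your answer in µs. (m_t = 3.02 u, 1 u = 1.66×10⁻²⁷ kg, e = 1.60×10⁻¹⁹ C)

T ≈ 15.3 µs

The cyclotron period is independent of speed: T = 2πm/(qB).
T = 2π(5.01×10^-27) / [(1×1.60×10^-19)(0.0129)] = 1.53×10^-5 s.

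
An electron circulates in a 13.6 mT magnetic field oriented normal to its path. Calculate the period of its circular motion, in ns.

T ≈ 2.63 ns

The cyclotron period is independent of speed: T = 2πm/(qB).
T = 2π(9.11×10^-31) / [(1×1.60×10^-19)(0.0136)] = 2.63×10^-9 s.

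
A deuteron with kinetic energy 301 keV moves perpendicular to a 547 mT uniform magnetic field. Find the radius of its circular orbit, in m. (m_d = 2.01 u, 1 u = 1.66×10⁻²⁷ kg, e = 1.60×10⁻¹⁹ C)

r ≈ 0.205 m

Convert the energy: K = 301 keV = 4.82×10^-14 J.
v = √(2K/m) = √(2·4.82×10^-14/3.34×10^-27) = 5.37×10^6 m/s.
r = mv/(qB) = (3.34×10^-27)(5.37×10^6) / [(1×1.60×10^-19)(0.547)] = 0.205 m.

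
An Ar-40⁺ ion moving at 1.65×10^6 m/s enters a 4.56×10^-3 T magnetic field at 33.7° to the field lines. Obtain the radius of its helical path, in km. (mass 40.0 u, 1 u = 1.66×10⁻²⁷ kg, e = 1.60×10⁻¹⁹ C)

r ≈ 0.0833 km

Only the perpendicular component v⊥ = v sin33.7° = 9.15×10^5 m/s is bent by the field.
r = m v⊥ /(qB) = (6.64×10^-26)(9.15×10^5) / [(1×1.60×10^-19)(4.56×10^-3)] = 83.3 m.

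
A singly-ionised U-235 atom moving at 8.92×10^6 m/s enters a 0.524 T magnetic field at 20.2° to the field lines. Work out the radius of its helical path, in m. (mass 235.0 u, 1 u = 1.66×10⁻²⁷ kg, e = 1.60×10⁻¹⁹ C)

Only the perpendicular component v⊥ = v sin20.2° = 3.08×10^6 m/s is bent by the field.
r = m v⊥ /(qB) = (3.90×10^-25)(3.08×10^6) / [(1×1.60×10^-19)(0.524)] = 14.3 m.

r ≈ 14.3 m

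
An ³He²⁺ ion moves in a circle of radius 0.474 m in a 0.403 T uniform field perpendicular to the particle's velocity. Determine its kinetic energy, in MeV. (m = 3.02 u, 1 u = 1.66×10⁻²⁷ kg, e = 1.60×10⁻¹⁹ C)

K ≈ 2.33 MeV

v = qBr/m = (2×1.60×10^-19)(0.403)(0.474) / (5.01×10^-27) = 1.22×10^7 m/s.
K = ½mv² = 0.5·(5.01×10^-27)·(1.22×10^7)² = 3.73×10^-13 J = 2.33 MeV.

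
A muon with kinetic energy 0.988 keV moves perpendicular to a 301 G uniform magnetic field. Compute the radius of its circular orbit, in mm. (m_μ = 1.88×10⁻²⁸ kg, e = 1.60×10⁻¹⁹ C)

r ≈ 50.6 mm

Convert the energy: K = 0.988 keV = 1.58×10^-16 J.
v = √(2K/m) = √(2·1.58×10^-16/1.88×10^-28) = 1.30×10^6 m/s.
r = mv/(qB) = (1.88×10^-28)(1.30×10^6) / [(1×1.60×10^-19)(0.0301)] = 0.0506 m.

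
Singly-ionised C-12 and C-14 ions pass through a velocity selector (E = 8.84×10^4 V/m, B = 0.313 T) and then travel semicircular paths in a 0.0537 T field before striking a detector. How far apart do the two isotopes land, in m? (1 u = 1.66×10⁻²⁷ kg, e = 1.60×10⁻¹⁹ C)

Both emerge at v = E/B₁ = 2.82×10^5 m/s.
r = mv/(qB₂), so r₁ = 0.655 m and r₂ = 0.764 m, giving Δr = 0.109 m.
After a semicircle each ion lands a diameter 2r from the entry slit, so the separation is 2Δr = 0.218 m.

Δd ≈ 0.218 m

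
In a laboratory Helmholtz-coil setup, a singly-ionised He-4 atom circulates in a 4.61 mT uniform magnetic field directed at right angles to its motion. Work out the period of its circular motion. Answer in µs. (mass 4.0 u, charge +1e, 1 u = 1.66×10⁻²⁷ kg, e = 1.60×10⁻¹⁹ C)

The cyclotron period is independent of speed: T = 2πm/(qB).
T = 2π(6.64×10^-27) / [(1×1.60×10^-19)(4.61×10^-3)] = 5.66×10^-5 s.

T ≈ 56.6 µs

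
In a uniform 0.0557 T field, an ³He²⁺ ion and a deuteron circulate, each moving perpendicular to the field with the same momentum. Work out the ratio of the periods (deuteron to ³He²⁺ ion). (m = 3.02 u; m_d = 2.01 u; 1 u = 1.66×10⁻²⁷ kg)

T = 2πm/(qB) is independent of speed, so T₂/T₁ = (m₂/q₂)/(m₁/q₁).
T_{deuteron}/T_{³He²⁺ ion} = (3.34×10^-27/1e) / (5.01×10^-27/2e) = 1.33.

ratio ≈ 1.33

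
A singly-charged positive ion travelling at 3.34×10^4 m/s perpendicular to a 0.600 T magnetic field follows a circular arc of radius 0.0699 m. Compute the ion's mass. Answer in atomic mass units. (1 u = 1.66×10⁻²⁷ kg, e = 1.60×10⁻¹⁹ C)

m ≈ 121 u

qvB = mv²/r ⇒ m = qBr/v.
m = (1×1.60×10^-19)(0.600)(0.0699) / (3.34×10^4) = 2.01×10^-25 kg = 121 u.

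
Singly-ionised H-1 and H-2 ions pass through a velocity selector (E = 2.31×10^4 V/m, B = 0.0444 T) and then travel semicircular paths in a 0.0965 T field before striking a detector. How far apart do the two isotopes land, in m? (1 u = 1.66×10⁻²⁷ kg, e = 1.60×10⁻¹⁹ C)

Both emerge at v = E/B₁ = 5.20×10^5 m/s.
r = mv/(qB₂), so r₁ = 0.05594 m and r₂ = 0.1119 m, giving Δr = 0.0559 m.
After a semicircle each ion lands a diameter 2r from the entry slit, so the separation is 2Δr = 0.112 m.

Δd ≈ 0.112 m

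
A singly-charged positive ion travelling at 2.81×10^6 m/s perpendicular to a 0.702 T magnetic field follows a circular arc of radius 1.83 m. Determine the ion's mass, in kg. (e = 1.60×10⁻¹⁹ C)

m ≈ 7.31×10^-26 kg

qvB = mv²/r ⇒ m = qBr/v.
m = (1×1.60×10^-19)(0.702)(1.83) / (2.81×10^6) = 7.31×10^-26 kg.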